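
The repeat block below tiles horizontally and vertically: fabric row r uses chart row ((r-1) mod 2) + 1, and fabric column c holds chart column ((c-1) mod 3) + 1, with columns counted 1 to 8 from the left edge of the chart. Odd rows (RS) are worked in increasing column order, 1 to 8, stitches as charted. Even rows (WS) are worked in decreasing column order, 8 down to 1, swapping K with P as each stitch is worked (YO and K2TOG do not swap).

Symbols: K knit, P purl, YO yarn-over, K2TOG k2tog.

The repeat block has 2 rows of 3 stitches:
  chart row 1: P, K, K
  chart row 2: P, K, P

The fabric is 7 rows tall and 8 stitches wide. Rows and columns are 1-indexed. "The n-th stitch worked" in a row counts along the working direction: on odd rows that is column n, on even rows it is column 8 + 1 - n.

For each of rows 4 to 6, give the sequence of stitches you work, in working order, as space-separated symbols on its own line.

Row 4: chart row 2, WS - tiled (columns 1-8): P K P P K P P K; work from column 8 back to 1 with K<->P swapped.
Row 5: chart row 1, RS - tile across columns 1-8 and work as-is.
Row 6: chart row 2, WS - tiled (columns 1-8): P K P P K P P K; work from column 8 back to 1 with K<->P swapped.

Result:
P K K P K K P K
P K K P K K P K
P K K P K K P K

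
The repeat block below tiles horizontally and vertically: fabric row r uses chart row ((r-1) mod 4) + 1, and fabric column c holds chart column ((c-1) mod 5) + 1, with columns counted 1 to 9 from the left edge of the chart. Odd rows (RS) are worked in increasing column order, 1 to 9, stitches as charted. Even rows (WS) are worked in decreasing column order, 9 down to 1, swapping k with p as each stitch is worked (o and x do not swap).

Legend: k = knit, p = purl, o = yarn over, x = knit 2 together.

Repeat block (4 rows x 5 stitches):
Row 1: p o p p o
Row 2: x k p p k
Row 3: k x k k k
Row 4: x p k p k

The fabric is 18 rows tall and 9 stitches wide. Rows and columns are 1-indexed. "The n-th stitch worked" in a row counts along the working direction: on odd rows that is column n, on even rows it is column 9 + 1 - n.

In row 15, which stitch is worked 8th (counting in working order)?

Result:
k

Derivation:
Row 15 uses chart row ((15-1) mod 4)+1 = 3. Row 15 is odd, so RS.
Chart row 3 tiled across columns 1-9: k x k k k k x k k
RS: work column 1 to column 9, symbols as charted — the tiled row is the row as worked.
The 8th stitch worked is k.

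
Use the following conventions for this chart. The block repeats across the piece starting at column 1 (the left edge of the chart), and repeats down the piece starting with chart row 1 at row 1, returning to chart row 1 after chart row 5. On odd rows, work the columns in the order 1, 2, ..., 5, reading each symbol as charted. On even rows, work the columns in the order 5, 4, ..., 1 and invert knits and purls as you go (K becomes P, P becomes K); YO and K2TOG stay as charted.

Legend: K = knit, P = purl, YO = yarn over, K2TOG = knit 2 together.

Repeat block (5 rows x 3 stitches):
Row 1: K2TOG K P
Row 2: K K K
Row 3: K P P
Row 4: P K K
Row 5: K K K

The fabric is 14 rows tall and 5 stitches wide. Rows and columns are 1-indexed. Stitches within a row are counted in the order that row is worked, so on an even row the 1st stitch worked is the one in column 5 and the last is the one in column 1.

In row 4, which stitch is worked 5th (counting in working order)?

Result:
K

Derivation:
Row 4 uses chart row ((4-1) mod 5)+1 = 4. Row 4 is even, so WS.
Chart row 4 tiled across columns 1-5: P K K P K
Wrong side: read the tiled row from column 5 down to 1 and exchange K with P (leave YO, K2TOG).
Row 4 as worked: P K P P K
Counting 5 along the worked row gives K.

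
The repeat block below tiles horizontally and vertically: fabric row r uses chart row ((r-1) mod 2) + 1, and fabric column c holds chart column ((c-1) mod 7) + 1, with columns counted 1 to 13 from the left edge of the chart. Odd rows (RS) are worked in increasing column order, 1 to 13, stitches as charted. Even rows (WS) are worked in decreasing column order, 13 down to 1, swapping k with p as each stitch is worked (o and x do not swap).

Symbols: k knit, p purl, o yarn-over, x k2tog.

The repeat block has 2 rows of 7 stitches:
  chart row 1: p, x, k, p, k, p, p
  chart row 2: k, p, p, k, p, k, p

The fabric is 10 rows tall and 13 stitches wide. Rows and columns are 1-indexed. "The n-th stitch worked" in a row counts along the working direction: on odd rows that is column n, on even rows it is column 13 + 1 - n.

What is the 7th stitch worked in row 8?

Stitch:
k

Derivation:
Row 8 uses chart row ((8-1) mod 2)+1 = 2. Row 8 is even, so WS.
Chart row 2 tiled across columns 1-13: k p p k p k p k p p k p k
WS: work from column 13 back to column 1 (reverse the tiled row), swapping k<->p (o and x unchanged).
Row 8 as worked: p k p k k p k p k p k k p
The 7th stitch worked is k.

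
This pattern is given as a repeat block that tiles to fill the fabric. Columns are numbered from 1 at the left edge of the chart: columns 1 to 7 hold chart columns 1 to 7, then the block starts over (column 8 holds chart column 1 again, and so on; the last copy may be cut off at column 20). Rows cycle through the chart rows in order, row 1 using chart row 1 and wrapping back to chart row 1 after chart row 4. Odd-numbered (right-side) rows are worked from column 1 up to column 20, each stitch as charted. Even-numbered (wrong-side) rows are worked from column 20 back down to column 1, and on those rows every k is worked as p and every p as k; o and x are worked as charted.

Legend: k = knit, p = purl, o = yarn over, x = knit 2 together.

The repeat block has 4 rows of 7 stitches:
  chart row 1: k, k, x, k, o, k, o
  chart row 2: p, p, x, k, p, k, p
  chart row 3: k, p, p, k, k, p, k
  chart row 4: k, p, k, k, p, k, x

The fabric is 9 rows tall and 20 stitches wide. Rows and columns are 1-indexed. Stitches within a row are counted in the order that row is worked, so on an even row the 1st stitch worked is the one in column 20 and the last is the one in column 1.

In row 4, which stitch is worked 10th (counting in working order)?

== STITCH ==
p

Derivation:
Row 4 uses chart row ((4-1) mod 4)+1 = 4. Row 4 is even, so WS.
Chart row 4 tiled across columns 1-20: k p k k p k x k p k k p k x k p k k p k
WS: work from column 20 back to column 1 (reverse the tiled row), swapping k<->p (o and x unchanged).
Row 4 as worked: p k p p k p x p k p p k p x p k p p k p
Stitch 10 in working order -> p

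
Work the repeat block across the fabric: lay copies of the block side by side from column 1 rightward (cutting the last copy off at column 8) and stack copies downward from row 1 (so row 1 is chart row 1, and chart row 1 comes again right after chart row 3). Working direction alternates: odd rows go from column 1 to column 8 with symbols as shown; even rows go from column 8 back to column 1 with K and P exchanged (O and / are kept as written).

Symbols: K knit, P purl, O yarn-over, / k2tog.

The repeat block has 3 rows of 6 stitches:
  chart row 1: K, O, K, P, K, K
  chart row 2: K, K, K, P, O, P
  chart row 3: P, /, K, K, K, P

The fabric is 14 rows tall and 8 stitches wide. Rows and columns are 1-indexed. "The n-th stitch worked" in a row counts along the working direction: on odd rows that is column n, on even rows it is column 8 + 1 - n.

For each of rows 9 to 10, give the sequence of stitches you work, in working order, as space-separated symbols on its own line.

== ROWS AS WORKED ==
P / K K K P P /
O P P P K P O P

Derivation:
Row 9: chart row 3, RS - tile across columns 1-8 and work as-is.
Row 10: chart row 1, WS - tiled (columns 1-8): K O K P K K K O; work from column 8 back to 1 with K<->P swapped.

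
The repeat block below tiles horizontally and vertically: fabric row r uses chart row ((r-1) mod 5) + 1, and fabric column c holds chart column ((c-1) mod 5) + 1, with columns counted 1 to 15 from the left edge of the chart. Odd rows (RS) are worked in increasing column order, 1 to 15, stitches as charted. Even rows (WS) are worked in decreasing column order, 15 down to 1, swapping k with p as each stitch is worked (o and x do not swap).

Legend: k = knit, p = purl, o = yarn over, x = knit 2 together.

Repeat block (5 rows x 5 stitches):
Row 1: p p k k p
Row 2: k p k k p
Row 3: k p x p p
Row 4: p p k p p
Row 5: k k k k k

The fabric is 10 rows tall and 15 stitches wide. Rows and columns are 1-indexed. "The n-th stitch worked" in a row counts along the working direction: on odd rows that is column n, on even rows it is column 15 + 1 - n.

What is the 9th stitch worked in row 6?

Stitch:
k

Derivation:
For row 6: chart row = ((6-1) mod 5) + 1 = 1; this is a WS (even) row.
Chart row 1 tiled across columns 1-15: p p k k p p p k k p p p k k p
WS row: flip the tiled sequence (start at column 15) and apply k<->p; o and x stay.
Row 6 as worked: k p p k k k p p k k k p p k k
Stitch 9 in working order -> k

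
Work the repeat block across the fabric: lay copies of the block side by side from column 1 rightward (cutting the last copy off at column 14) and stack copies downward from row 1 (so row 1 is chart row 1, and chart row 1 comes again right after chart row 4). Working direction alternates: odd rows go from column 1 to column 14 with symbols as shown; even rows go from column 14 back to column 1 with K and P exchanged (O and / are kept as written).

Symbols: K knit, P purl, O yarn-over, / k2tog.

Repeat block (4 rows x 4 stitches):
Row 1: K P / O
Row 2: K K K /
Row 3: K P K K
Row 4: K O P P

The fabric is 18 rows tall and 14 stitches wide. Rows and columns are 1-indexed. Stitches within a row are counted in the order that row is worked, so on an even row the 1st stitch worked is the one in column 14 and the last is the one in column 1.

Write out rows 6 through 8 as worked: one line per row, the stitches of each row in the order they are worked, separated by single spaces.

Row 6: chart row 2, WS - tiled (columns 1-14): K K K / K K K / K K K / K K; work from column 14 back to 1 with K<->P swapped.
Row 7: chart row 3, RS - tile across columns 1-14 and work as-is.
Row 8: chart row 4, WS - tiled (columns 1-14): K O P P K O P P K O P P K O; work from column 14 back to 1 with K<->P swapped.

Result:
P P / P P P / P P P / P P P
K P K K K P K K K P K K K P
O P K K O P K K O P K K O P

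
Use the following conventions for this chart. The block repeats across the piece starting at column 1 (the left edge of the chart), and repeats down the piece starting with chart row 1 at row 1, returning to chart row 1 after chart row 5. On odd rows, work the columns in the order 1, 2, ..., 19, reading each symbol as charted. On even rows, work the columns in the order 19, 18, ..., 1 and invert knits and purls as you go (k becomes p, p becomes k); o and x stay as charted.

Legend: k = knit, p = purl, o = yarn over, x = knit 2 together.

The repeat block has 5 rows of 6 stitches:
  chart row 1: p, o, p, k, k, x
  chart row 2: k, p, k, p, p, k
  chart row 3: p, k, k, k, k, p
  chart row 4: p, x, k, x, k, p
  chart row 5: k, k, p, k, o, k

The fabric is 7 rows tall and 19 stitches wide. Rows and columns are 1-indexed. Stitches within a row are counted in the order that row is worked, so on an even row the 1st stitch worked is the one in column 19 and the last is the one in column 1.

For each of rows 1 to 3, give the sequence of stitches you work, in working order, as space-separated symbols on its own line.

Row 1: chart row 1, RS - tile across columns 1-19 and work as-is.
Row 2: chart row 2, WS - tiled (columns 1-19): k p k p p k k p k p p k k p k p p k k; work from column 19 back to 1 with k<->p swapped.
Row 3: chart row 3, RS - tile across columns 1-19 and work as-is.

== ROWS AS WORKED ==
p o p k k x p o p k k x p o p k k x p
p p k k p k p p k k p k p p k k p k p
p k k k k p p k k k k p p k k k k p p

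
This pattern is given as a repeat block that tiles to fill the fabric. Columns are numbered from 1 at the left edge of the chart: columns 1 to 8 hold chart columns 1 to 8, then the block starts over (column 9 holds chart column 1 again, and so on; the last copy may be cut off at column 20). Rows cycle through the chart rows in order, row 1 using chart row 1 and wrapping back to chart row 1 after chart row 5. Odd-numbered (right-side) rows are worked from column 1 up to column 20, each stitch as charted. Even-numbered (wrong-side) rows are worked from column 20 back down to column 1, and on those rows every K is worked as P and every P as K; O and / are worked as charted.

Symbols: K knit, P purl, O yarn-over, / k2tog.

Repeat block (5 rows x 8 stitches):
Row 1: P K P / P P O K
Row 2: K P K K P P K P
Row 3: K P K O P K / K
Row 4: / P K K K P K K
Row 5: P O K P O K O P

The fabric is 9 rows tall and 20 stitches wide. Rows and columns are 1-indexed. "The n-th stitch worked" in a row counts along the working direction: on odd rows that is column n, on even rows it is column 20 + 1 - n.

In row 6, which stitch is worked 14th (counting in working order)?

Result:
O

Derivation:
For row 6: chart row = ((6-1) mod 5) + 1 = 1; this is a WS (even) row.
Chart row 1 tiled across columns 1-20: P K P / P P O K P K P / P P O K P K P /
WS row: flip the tiled sequence (start at column 20) and apply K<->P; O and / stay.
Row 6 as worked: / K P K P O K K / K P K P O K K / K P K
Counting 14 along the worked row gives O.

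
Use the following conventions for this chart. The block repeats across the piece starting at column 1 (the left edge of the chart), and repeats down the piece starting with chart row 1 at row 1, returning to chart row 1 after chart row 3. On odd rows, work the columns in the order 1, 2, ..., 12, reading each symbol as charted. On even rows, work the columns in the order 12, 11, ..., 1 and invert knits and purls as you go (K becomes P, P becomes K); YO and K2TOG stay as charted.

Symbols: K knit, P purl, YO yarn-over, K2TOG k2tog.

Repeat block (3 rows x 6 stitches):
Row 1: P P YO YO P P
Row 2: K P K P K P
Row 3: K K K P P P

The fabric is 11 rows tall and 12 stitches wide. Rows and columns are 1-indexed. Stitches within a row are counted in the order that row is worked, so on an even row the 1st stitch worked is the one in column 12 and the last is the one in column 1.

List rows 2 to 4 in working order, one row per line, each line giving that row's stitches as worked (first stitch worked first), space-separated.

== ROWS AS WORKED ==
K P K P K P K P K P K P
K K K P P P K K K P P P
K K YO YO K K K K YO YO K K

Derivation:
Row 2: chart row 2, WS - tiled (columns 1-12): K P K P K P K P K P K P; work from column 12 back to 1 with K<->P swapped.
Row 3: chart row 3, RS - tile across columns 1-12 and work as-is.
Row 4: chart row 1, WS - tiled (columns 1-12): P P YO YO P P P P YO YO P P; work from column 12 back to 1 with K<->P swapped.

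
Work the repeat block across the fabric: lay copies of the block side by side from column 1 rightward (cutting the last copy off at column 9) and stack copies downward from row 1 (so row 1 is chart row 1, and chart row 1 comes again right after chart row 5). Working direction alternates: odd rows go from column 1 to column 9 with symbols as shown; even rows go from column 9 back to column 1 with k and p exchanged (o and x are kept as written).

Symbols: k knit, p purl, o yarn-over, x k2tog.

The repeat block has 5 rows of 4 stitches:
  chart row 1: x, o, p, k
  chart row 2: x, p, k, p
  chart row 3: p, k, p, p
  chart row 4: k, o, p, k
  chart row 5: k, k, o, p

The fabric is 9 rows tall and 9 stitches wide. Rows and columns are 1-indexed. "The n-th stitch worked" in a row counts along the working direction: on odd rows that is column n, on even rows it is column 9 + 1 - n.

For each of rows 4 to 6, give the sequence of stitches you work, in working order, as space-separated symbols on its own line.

Result:
p p k o p p k o p
k k o p k k o p k
x p k o x p k o x

Derivation:
Row 4: chart row 4, WS - tiled (columns 1-9): k o p k k o p k k; work from column 9 back to 1 with k<->p swapped.
Row 5: chart row 5, RS - tile across columns 1-9 and work as-is.
Row 6: chart row 1, WS - tiled (columns 1-9): x o p k x o p k x; work from column 9 back to 1 with k<->p swapped.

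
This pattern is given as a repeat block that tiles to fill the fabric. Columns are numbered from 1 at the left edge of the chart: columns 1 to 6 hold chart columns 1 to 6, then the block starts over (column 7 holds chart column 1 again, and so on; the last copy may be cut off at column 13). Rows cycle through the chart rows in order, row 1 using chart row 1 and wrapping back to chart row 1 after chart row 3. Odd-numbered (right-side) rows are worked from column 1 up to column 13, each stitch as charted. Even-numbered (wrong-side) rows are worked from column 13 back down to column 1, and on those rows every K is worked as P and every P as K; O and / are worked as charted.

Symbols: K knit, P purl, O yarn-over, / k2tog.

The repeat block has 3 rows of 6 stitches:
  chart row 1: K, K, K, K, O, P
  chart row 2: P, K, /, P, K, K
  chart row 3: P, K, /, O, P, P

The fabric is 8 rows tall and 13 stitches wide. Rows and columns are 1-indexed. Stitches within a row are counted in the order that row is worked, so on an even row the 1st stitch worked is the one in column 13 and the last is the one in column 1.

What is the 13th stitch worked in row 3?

Row 3 uses chart row ((3-1) mod 3)+1 = 3. Row 3 is odd, so RS.
Chart row 3 tiled across columns 1-13: P K / O P P P K / O P P P
Right side: take the tiled row as-is (worked left to right from column 1).
Counting 13 along the worked row gives P.

Result:
P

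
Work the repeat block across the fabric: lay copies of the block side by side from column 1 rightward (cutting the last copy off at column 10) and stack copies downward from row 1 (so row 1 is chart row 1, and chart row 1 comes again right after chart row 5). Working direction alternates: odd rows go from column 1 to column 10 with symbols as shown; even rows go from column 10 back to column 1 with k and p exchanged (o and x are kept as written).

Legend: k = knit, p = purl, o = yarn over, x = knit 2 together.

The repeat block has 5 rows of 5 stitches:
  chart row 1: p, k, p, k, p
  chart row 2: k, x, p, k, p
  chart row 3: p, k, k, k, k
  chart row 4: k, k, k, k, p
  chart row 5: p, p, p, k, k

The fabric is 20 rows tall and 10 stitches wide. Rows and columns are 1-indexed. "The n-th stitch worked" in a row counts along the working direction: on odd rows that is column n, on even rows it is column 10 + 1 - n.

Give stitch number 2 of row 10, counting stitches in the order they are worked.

Stitch:
p

Derivation:
Row 10 uses chart row ((10-1) mod 5)+1 = 5. Row 10 is even, so WS.
Chart row 5 tiled across columns 1-10: p p p k k p p p k k
WS: work from column 10 back to column 1 (reverse the tiled row), swapping k<->p (o and x unchanged).
Row 10 as worked: p p k k k p p k k k
Counting 2 along the worked row gives p.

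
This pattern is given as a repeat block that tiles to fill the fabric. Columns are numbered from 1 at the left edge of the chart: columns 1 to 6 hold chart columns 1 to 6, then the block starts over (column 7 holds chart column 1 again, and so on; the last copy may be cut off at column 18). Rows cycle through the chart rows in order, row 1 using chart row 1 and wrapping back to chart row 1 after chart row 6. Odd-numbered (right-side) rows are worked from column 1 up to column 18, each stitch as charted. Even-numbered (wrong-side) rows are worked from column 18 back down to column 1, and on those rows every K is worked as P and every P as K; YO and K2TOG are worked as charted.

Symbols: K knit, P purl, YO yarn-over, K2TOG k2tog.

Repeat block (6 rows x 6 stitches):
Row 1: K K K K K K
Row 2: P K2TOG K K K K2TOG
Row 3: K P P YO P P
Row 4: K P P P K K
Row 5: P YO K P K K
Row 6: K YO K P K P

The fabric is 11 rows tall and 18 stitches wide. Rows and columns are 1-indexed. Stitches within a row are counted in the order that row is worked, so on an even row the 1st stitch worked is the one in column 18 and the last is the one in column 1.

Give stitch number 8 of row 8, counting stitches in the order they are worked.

Result:
P

Derivation:
Row 8 uses chart row ((8-1) mod 6)+1 = 2. Row 8 is even, so WS.
Chart row 2 tiled across columns 1-18: P K2TOG K K K K2TOG P K2TOG K K K K2TOG P K2TOG K K K K2TOG
WS: work from column 18 back to column 1 (reverse the tiled row), swapping K<->P (YO and K2TOG unchanged).
Row 8 as worked: K2TOG P P P K2TOG K K2TOG P P P K2TOG K K2TOG P P P K2TOG K
Counting 8 along the worked row gives P.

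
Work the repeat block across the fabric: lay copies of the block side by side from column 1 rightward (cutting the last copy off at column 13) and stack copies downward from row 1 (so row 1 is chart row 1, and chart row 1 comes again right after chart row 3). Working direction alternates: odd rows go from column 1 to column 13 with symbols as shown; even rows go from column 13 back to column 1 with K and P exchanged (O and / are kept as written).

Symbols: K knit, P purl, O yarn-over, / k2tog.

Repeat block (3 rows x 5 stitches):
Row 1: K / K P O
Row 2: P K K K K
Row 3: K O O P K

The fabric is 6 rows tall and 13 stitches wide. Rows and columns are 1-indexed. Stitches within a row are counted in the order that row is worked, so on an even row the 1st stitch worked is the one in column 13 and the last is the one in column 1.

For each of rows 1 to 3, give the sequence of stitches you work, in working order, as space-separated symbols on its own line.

Row 1: chart row 1, RS - tile across columns 1-13 and work as-is.
Row 2: chart row 2, WS - tiled (columns 1-13): P K K K K P K K K K P K K; work from column 13 back to 1 with K<->P swapped.
Row 3: chart row 3, RS - tile across columns 1-13 and work as-is.

Result:
K / K P O K / K P O K / K
P P K P P P P K P P P P K
K O O P K K O O P K K O O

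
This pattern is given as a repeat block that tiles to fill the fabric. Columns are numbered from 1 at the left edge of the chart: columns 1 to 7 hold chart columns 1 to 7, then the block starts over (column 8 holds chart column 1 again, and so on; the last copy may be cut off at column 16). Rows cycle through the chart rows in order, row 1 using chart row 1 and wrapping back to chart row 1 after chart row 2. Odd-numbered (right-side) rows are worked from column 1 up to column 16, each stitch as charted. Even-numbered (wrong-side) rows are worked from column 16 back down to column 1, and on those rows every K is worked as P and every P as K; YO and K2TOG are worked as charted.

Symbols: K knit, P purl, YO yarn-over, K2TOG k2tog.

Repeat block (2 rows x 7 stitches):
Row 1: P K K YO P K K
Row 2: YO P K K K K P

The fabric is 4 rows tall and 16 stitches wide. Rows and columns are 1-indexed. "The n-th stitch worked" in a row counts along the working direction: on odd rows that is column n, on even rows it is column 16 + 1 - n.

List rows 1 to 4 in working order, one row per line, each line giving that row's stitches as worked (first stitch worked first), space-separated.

Row 1: chart row 1, RS - tile across columns 1-16 and work as-is.
Row 2: chart row 2, WS - tiled (columns 1-16): YO P K K K K P YO P K K K K P YO P; work from column 16 back to 1 with K<->P swapped.
Row 3: chart row 1, RS - tile across columns 1-16 and work as-is.
Row 4: chart row 2, WS - tiled (columns 1-16): YO P K K K K P YO P K K K K P YO P; work from column 16 back to 1 with K<->P swapped.

Result:
P K K YO P K K P K K YO P K K P K
K YO K P P P P K YO K P P P P K YO
P K K YO P K K P K K YO P K K P K
K YO K P P P P K YO K P P P P K YO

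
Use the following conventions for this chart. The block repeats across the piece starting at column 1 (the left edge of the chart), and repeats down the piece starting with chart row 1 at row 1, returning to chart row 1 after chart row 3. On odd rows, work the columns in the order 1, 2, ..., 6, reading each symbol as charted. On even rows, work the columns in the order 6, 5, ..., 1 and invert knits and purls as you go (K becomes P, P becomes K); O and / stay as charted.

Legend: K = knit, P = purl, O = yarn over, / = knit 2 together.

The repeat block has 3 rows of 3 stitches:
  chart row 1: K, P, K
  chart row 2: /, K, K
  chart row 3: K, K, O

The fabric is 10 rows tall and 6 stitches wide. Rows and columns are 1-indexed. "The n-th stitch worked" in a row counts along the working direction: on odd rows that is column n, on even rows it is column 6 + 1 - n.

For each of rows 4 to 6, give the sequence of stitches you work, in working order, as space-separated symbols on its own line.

Row 4: chart row 1, WS - tiled (columns 1-6): K P K K P K; work from column 6 back to 1 with K<->P swapped.
Row 5: chart row 2, RS - tile across columns 1-6 and work as-is.
Row 6: chart row 3, WS - tiled (columns 1-6): K K O K K O; work from column 6 back to 1 with K<->P swapped.

Result:
P K P P K P
/ K K / K K
O P P O P P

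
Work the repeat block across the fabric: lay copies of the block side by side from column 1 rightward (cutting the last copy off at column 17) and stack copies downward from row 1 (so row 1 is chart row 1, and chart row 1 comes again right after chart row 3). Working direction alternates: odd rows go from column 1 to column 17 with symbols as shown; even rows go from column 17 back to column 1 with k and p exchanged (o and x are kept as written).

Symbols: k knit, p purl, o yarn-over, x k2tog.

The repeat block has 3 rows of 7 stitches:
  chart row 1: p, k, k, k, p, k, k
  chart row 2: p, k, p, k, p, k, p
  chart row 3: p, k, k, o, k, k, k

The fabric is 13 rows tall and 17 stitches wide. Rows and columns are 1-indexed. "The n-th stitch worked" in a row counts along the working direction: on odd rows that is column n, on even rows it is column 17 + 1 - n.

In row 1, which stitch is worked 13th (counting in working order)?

Row 1: (1-1) mod 3 = 0, so use chart row 1. Odd row -> RS.
Chart row 1 tiled across columns 1-17: p k k k p k k p k k k p k k p k k
RS: work column 1 to column 17, symbols as charted — the tiled row is the row as worked.
Counting 13 along the worked row gives k.

== STITCH ==
k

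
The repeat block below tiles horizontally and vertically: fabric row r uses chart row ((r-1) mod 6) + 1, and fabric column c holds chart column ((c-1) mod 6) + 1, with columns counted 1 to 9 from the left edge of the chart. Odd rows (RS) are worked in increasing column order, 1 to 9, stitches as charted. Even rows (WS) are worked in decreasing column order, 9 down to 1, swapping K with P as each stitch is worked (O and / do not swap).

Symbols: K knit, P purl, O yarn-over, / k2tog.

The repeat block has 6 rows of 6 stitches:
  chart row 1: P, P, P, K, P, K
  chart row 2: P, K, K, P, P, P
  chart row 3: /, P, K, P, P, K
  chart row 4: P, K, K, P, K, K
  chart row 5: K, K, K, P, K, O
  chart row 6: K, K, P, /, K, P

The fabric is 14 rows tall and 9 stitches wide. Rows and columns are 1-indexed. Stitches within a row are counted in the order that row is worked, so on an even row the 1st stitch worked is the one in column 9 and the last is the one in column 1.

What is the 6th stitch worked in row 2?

Result:
K

Derivation:
Row 2 uses chart row ((2-1) mod 6)+1 = 2. Row 2 is even, so WS.
Chart row 2 tiled across columns 1-9: P K K P P P P K K
WS row: flip the tiled sequence (start at column 9) and apply K<->P; O and / stay.
Row 2 as worked: P P K K K K P P K
Counting 6 along the worked row gives K.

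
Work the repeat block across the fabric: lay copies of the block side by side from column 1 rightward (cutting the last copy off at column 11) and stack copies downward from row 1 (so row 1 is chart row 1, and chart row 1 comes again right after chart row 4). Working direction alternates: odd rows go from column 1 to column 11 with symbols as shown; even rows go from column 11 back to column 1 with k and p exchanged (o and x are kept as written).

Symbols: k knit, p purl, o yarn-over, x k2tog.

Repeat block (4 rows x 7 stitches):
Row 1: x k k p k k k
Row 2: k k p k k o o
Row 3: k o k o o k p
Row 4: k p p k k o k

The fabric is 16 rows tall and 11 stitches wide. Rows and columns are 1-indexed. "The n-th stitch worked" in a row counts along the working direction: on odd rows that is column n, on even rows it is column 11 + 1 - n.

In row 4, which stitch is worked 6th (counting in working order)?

Result:
o

Derivation:
Row 4 uses chart row ((4-1) mod 4)+1 = 4. Row 4 is even, so WS.
Chart row 4 tiled across columns 1-11: k p p k k o k k p p k
WS: work from column 11 back to column 1 (reverse the tiled row), swapping k<->p (o and x unchanged).
Row 4 as worked: p k k p p o p p k k p
Stitch 6 in working order -> o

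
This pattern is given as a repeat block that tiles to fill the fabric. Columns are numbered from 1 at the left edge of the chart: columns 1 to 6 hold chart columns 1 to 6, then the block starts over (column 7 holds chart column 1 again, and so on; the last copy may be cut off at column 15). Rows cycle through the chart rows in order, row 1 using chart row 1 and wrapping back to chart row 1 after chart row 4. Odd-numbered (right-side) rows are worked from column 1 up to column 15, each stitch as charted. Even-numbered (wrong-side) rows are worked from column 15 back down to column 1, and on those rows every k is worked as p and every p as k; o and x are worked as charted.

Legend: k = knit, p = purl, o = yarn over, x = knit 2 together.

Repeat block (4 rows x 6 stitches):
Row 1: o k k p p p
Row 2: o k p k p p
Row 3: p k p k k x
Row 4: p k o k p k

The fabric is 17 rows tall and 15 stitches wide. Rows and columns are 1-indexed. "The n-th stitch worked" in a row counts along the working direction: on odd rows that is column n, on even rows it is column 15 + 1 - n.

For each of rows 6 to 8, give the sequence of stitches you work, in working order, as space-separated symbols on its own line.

Rows as worked:
k p o k k p k p o k k p k p o
p k p k k x p k p k k x p k p
o p k p k p o p k p k p o p k

Derivation:
Row 6: chart row 2, WS - tiled (columns 1-15): o k p k p p o k p k p p o k p; work from column 15 back to 1 with k<->p swapped.
Row 7: chart row 3, RS - tile across columns 1-15 and work as-is.
Row 8: chart row 4, WS - tiled (columns 1-15): p k o k p k p k o k p k p k o; work from column 15 back to 1 with k<->p swapped.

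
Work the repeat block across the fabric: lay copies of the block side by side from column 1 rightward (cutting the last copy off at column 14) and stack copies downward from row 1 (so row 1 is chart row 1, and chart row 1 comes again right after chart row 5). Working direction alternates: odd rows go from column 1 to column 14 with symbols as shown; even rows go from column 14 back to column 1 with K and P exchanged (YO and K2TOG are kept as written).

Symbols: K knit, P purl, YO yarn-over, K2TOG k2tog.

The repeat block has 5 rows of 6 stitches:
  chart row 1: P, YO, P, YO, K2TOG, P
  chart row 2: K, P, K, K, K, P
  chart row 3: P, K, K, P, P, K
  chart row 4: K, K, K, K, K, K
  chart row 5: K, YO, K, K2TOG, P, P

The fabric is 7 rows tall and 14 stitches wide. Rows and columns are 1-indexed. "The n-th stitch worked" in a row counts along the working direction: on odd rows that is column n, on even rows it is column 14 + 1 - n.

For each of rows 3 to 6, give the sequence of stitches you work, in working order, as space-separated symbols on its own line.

Row 3: chart row 3, RS - tile across columns 1-14 and work as-is.
Row 4: chart row 4, WS - tiled (columns 1-14): K K K K K K K K K K K K K K; work from column 14 back to 1 with K<->P swapped.
Row 5: chart row 5, RS - tile across columns 1-14 and work as-is.
Row 6: chart row 1, WS - tiled (columns 1-14): P YO P YO K2TOG P P YO P YO K2TOG P P YO; work from column 14 back to 1 with K<->P swapped.

== ROWS AS WORKED ==
P K K P P K P K K P P K P K
P P P P P P P P P P P P P P
K YO K K2TOG P P K YO K K2TOG P P K YO
YO K K K2TOG YO K YO K K K2TOG YO K YO K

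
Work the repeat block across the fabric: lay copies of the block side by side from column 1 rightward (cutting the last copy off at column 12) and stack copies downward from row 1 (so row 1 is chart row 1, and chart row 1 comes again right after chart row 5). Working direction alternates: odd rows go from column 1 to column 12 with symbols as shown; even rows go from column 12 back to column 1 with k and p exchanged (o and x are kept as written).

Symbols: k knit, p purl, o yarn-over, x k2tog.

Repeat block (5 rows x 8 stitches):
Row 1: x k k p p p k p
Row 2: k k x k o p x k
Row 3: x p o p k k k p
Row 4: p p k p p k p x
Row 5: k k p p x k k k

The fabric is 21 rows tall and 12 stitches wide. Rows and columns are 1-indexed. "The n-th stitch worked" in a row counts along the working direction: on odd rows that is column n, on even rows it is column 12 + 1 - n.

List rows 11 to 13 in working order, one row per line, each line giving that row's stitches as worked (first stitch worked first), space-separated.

Rows as worked:
x k k p p p k p x k k p
p x p p p x k o p x p p
x p o p k k k p x p o p

Derivation:
Row 11: chart row 1, RS - tile across columns 1-12 and work as-is.
Row 12: chart row 2, WS - tiled (columns 1-12): k k x k o p x k k k x k; work from column 12 back to 1 with k<->p swapped.
Row 13: chart row 3, RS - tile across columns 1-12 and work as-is.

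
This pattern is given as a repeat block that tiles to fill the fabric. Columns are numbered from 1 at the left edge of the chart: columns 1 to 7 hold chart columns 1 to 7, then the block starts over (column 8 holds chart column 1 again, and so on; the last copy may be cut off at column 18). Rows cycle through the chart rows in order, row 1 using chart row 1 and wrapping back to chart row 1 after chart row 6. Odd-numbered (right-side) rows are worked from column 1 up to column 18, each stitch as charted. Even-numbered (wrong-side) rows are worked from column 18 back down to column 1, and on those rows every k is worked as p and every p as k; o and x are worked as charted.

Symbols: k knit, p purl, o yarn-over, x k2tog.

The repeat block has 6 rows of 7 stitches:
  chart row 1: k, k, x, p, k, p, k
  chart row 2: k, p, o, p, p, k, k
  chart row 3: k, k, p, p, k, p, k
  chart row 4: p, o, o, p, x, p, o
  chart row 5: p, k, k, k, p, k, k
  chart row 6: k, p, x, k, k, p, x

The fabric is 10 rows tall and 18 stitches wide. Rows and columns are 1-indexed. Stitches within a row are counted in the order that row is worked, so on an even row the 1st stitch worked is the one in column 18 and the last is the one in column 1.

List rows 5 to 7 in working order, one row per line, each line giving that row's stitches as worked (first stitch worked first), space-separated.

== ROWS AS WORKED ==
p k k k p k k p k k k p k k p k k k
p x k p x k p p x k p x k p p x k p
k k x p k p k k k x p k p k k k x p

Derivation:
Row 5: chart row 5, RS - tile across columns 1-18 and work as-is.
Row 6: chart row 6, WS - tiled (columns 1-18): k p x k k p x k p x k k p x k p x k; work from column 18 back to 1 with k<->p swapped.
Row 7: chart row 1, RS - tile across columns 1-18 and work as-is.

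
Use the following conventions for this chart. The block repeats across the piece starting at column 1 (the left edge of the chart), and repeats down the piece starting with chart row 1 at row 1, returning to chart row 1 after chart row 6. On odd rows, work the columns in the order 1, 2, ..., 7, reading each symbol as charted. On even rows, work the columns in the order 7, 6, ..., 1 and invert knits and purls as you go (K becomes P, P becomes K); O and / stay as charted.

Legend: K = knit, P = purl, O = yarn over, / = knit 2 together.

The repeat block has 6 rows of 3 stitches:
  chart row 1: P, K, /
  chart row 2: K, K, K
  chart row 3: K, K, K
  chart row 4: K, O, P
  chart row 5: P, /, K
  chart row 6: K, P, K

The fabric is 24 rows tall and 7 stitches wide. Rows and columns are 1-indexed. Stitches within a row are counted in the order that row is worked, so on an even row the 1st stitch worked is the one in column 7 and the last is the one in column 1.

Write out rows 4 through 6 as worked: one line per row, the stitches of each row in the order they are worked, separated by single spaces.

Result:
P K O P K O P
P / K P / K P
P P K P P K P

Derivation:
Row 4: chart row 4, WS - tiled (columns 1-7): K O P K O P K; work from column 7 back to 1 with K<->P swapped.
Row 5: chart row 5, RS - tile across columns 1-7 and work as-is.
Row 6: chart row 6, WS - tiled (columns 1-7): K P K K P K K; work from column 7 back to 1 with K<->P swapped.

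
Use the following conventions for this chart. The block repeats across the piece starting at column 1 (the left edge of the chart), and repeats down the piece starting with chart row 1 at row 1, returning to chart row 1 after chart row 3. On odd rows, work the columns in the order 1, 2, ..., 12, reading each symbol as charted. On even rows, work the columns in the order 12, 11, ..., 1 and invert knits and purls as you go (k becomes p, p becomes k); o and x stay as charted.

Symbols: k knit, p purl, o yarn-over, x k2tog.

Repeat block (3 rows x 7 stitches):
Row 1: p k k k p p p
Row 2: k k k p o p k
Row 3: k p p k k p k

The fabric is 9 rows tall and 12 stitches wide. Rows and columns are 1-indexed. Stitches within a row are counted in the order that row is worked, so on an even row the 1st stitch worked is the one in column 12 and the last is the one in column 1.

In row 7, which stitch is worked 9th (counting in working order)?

Row 7: (7-1) mod 3 = 0, so use chart row 1. Odd row -> RS.
Chart row 1 tiled across columns 1-12: p k k k p p p p k k k p
Right side: take the tiled row as-is (worked left to right from column 1).
Counting 9 along the worked row gives k.

Stitch:
k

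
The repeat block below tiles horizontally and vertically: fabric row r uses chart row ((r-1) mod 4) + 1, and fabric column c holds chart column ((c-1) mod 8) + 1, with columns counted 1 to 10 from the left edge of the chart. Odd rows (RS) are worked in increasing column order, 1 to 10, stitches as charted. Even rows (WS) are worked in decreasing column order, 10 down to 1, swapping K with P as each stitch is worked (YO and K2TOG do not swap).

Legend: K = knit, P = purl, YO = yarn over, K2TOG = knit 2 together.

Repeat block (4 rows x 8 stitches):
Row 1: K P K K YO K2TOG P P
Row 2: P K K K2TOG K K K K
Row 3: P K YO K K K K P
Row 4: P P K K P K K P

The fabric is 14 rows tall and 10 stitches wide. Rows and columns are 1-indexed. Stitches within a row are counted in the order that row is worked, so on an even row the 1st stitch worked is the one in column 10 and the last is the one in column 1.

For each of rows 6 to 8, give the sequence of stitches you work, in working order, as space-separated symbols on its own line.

Row 6: chart row 2, WS - tiled (columns 1-10): P K K K2TOG K K K K P K; work from column 10 back to 1 with K<->P swapped.
Row 7: chart row 3, RS - tile across columns 1-10 and work as-is.
Row 8: chart row 4, WS - tiled (columns 1-10): P P K K P K K P P P; work from column 10 back to 1 with K<->P swapped.

Result:
P K P P P P K2TOG P P K
P K YO K K K K P P K
K K K P P K P P K K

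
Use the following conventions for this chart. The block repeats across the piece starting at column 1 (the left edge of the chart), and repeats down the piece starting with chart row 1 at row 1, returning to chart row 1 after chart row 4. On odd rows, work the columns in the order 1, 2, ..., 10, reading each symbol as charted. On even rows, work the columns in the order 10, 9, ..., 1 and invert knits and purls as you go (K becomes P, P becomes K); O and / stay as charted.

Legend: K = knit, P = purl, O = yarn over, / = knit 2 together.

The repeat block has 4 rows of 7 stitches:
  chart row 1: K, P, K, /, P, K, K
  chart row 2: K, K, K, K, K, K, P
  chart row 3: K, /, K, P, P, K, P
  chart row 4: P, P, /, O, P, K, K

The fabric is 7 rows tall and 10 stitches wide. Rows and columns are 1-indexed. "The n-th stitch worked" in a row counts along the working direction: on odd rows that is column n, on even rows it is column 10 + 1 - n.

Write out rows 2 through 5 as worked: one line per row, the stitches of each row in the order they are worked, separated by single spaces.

Result:
P P P K P P P P P P
K / K P P K P K / K
/ K K P P K O / K K
K P K / P K K K P K

Derivation:
Row 2: chart row 2, WS - tiled (columns 1-10): K K K K K K P K K K; work from column 10 back to 1 with K<->P swapped.
Row 3: chart row 3, RS - tile across columns 1-10 and work as-is.
Row 4: chart row 4, WS - tiled (columns 1-10): P P / O P K K P P /; work from column 10 back to 1 with K<->P swapped.
Row 5: chart row 1, RS - tile across columns 1-10 and work as-is.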